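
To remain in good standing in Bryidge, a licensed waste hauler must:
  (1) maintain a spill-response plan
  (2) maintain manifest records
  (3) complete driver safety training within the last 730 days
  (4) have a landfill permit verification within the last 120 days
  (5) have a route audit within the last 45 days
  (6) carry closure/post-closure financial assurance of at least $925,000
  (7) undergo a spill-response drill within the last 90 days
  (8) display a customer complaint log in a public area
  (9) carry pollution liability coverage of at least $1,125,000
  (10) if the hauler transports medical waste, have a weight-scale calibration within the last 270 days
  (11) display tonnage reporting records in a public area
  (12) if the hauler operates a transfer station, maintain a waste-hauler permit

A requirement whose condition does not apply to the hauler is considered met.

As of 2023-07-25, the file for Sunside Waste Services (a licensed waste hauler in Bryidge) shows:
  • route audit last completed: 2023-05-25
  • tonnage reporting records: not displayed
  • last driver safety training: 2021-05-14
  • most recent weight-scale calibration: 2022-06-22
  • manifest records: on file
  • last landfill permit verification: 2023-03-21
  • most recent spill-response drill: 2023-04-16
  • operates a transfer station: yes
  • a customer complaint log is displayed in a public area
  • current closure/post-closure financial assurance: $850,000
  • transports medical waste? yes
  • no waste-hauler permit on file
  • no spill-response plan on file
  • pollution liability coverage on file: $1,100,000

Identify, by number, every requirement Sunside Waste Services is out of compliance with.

1. spill-response plan absent → not met
2. manifest records present → met
3. driver safety training 802 days ago vs limit 730 → not met
4. landfill permit verification 126 days ago vs limit 120 → not met
5. route audit 61 days ago vs limit 45 → not met
6. closure/post-closure financial assurance $850,000 < $925,000 → not met
7. spill-response drill 100 days ago vs limit 90 → not met
8. customer complaint log present → met
9. pollution liability coverage $1,100,000 < $1,125,000 → not met
10. condition 'transports medical waste' holds; weight-scale calibration 398 days ago vs limit 270 → not met
11. tonnage reporting records absent → not met
12. condition 'operates a transfer station' holds; waste-hauler permit absent → not met
Not met: 1, 3, 4, 5, 6, 7, 9, 10, 11, 12

1, 3, 4, 5, 6, 7, 9, 10, 11, 12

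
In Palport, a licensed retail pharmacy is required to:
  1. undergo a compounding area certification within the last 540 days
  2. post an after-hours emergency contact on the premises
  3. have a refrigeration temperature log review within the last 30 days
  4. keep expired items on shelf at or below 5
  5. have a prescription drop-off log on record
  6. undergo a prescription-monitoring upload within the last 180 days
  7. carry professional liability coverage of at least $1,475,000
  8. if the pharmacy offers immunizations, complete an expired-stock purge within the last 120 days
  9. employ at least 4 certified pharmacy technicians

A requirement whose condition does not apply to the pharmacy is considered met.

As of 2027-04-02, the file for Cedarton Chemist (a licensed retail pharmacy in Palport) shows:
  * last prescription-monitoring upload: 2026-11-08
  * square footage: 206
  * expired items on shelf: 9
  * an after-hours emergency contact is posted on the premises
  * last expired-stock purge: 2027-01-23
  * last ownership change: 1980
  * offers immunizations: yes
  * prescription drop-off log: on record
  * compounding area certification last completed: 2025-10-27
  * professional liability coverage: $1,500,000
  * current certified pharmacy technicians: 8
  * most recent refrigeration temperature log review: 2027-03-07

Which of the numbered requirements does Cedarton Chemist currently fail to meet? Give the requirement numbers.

1. compounding area certification 522 days ago vs limit 540 → met
2. after-hours emergency contact present → met
3. refrigeration temperature log review 26 days ago vs limit 30 → met
4. expired items on shelf 9 > 5 → not met
5. prescription drop-off log present → met
6. prescription-monitoring upload 145 days ago vs limit 180 → met
7. professional liability coverage $1,500,000 ≥ $1,475,000 → met
8. condition 'offers immunizations' holds; expired-stock purge 69 days ago vs limit 120 → met
9. certified pharmacy technicians 8 ≥ 4 → met
Not met: 4

4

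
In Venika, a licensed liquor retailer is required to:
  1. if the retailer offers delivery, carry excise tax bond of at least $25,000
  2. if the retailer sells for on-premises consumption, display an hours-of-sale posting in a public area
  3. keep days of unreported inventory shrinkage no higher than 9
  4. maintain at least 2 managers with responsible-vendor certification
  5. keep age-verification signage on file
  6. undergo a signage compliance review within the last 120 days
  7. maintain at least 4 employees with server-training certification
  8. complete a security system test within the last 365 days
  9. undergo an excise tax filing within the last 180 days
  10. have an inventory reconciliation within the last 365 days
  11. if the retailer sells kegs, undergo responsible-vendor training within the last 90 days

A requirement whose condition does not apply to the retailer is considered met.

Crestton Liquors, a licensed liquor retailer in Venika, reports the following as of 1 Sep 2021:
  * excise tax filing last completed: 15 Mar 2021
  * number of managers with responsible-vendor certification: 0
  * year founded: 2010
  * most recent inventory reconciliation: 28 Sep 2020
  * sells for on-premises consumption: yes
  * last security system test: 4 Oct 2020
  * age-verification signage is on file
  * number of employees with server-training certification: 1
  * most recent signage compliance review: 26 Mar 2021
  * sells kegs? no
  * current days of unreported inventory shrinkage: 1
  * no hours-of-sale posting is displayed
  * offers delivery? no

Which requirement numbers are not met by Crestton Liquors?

2, 4, 6, 7

1. condition 'offers delivery' does not hold → requirement n/a → met
2. condition 'sells for on-premises consumption' holds; hours-of-sale posting absent → not met
3. days of unreported inventory shrinkage 1 ≤ 9 → met
4. managers with responsible-vendor certification 0 < 2 → not met
5. age-verification signage present → met
6. signage compliance review 159 days ago vs limit 120 → not met
7. employees with server-training certification 1 < 4 → not met
8. security system test 332 days ago vs limit 365 → met
9. excise tax filing 170 days ago vs limit 180 → met
10. inventory reconciliation 338 days ago vs limit 365 → met
11. condition 'sells kegs' does not hold → requirement n/a → met
Not met: 2, 4, 6, 7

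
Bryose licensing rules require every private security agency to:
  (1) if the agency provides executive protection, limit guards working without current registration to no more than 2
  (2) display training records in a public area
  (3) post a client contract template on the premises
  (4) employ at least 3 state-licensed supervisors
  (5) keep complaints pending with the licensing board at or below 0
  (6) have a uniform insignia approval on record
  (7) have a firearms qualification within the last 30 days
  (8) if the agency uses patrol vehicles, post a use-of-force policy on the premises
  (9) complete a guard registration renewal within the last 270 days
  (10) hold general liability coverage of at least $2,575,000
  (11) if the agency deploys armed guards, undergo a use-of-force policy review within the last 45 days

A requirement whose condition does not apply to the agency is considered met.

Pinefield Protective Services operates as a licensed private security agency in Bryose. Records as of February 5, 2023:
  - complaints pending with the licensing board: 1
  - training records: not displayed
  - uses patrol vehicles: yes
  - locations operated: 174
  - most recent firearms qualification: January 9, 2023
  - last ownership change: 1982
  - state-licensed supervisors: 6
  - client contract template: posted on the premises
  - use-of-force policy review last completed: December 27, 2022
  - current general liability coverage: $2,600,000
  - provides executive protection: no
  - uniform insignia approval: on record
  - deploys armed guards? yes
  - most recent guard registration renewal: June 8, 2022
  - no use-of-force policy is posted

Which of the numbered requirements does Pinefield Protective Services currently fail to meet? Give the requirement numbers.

2, 5, 8

1. condition 'provides executive protection' does not hold → requirement n/a → met
2. training records absent → not met
3. client contract template present → met
4. state-licensed supervisors 6 ≥ 3 → met
5. complaints pending with the licensing board 1 > 0 → not met
6. uniform insignia approval present → met
7. firearms qualification 27 days ago vs limit 30 → met
8. condition 'uses patrol vehicles' holds; use-of-force policy absent → not met
9. guard registration renewal 242 days ago vs limit 270 → met
10. general liability coverage $2,600,000 ≥ $2,575,000 → met
11. condition 'deploys armed guards' holds; use-of-force policy review 40 days ago vs limit 45 → met
Not met: 2, 5, 8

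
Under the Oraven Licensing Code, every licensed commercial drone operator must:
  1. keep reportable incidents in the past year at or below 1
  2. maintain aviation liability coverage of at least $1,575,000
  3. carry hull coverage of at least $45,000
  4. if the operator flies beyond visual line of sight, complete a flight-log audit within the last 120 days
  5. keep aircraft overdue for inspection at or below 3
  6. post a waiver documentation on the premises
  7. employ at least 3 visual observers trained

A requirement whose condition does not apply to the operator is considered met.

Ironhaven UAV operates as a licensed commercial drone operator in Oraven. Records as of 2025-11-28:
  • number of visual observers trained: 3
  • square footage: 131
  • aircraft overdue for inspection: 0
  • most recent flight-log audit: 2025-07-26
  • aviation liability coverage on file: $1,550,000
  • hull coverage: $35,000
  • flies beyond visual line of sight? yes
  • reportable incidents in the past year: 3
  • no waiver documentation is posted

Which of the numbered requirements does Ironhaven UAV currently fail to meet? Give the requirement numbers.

1. reportable incidents in the past year 3 > 1 → not met
2. aviation liability coverage $1,550,000 < $1,575,000 → not met
3. hull coverage $35,000 < $45,000 → not met
4. condition 'flies beyond visual line of sight' holds; flight-log audit 125 days ago vs limit 120 → not met
5. aircraft overdue for inspection 0 ≤ 3 → met
6. waiver documentation absent → not met
7. visual observers trained 3 ≥ 3 → met
Not met: 1, 2, 3, 4, 6

1, 2, 3, 4, 6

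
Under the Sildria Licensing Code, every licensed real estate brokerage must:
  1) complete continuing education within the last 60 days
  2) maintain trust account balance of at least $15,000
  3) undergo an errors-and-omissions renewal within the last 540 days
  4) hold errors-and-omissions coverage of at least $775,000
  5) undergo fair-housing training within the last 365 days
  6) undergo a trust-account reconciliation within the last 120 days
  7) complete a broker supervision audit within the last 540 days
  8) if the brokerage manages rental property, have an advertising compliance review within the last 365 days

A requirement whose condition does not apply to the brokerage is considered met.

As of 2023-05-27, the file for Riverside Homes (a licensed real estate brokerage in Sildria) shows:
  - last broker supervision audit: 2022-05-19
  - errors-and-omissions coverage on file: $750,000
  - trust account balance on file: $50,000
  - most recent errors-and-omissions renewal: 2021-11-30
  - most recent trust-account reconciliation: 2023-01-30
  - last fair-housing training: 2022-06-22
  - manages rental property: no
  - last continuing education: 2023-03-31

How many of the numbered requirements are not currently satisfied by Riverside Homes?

1. continuing education 57 days ago vs limit 60 → met
2. trust account balance $50,000 ≥ $15,000 → met
3. errors-and-omissions renewal 543 days ago vs limit 540 → not met
4. errors-and-omissions coverage $750,000 < $775,000 → not met
5. fair-housing training 339 days ago vs limit 365 → met
6. trust-account reconciliation 117 days ago vs limit 120 → met
7. broker supervision audit 373 days ago vs limit 540 → met
8. condition 'manages rental property' does not hold → requirement n/a → met
Not met: 2 of 8

2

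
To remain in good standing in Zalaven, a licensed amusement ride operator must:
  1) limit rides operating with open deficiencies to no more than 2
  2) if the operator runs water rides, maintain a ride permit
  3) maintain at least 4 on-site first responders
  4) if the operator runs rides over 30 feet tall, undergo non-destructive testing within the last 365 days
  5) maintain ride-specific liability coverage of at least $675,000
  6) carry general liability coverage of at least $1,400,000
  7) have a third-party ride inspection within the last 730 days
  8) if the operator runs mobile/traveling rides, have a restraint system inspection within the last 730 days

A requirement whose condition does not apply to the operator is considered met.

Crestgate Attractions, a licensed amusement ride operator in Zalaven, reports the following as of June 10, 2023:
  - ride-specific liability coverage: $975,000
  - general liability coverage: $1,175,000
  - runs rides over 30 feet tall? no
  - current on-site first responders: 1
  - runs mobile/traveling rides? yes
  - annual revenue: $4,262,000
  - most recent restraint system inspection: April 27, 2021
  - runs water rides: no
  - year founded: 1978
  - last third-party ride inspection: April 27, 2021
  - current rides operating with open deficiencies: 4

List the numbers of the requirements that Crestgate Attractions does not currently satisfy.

1, 3, 6, 7, 8

1. rides operating with open deficiencies 4 > 2 → not met
2. condition 'runs water rides' does not hold → requirement n/a → met
3. on-site first responders 1 < 4 → not met
4. condition 'runs rides over 30 feet tall' does not hold → requirement n/a → met
5. ride-specific liability coverage $975,000 ≥ $675,000 → met
6. general liability coverage $1,175,000 < $1,400,000 → not met
7. third-party ride inspection 774 days ago vs limit 730 → not met
8. condition 'runs mobile/traveling rides' holds; restraint system inspection 774 days ago vs limit 730 → not met
Not met: 1, 3, 6, 7, 8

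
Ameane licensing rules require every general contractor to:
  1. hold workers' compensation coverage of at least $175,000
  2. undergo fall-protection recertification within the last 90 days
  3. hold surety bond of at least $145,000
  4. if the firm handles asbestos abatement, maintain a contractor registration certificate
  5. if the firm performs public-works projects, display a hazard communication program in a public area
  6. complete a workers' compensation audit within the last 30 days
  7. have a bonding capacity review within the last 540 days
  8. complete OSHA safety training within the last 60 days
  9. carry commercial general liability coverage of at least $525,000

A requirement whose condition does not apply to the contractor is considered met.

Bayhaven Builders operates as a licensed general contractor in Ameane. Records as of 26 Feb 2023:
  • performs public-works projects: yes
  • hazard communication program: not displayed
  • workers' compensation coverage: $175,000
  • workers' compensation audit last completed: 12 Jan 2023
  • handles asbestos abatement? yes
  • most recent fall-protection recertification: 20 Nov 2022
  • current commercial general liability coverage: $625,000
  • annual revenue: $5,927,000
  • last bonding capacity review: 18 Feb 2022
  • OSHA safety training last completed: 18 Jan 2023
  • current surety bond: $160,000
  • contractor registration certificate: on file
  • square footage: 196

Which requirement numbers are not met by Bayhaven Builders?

2, 5, 6

1. workers' compensation coverage $175,000 ≥ $175,000 → met
2. fall-protection recertification 98 days ago vs limit 90 → not met
3. surety bond $160,000 ≥ $145,000 → met
4. condition 'handles asbestos abatement' holds; contractor registration certificate present → met
5. condition 'performs public-works projects' holds; hazard communication program absent → not met
6. workers' compensation audit 45 days ago vs limit 30 → not met
7. bonding capacity review 373 days ago vs limit 540 → met
8. OSHA safety training 39 days ago vs limit 60 → met
9. commercial general liability coverage $625,000 ≥ $525,000 → met
Not met: 2, 5, 6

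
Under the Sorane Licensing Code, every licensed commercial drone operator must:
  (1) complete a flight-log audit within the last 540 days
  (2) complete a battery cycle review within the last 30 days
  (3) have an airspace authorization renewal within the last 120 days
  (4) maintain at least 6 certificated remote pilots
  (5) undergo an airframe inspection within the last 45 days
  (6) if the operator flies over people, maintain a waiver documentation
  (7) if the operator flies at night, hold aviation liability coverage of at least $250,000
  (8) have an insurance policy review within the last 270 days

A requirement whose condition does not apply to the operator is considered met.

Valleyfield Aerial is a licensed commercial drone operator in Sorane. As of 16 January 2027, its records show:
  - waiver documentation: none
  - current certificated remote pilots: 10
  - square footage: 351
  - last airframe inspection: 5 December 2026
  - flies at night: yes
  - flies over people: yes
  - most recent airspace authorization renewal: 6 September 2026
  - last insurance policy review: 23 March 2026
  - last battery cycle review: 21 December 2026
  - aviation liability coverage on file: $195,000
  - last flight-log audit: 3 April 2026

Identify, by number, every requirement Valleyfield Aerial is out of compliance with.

1. flight-log audit 288 days ago vs limit 540 → met
2. battery cycle review 26 days ago vs limit 30 → met
3. airspace authorization renewal 132 days ago vs limit 120 → not met
4. certificated remote pilots 10 ≥ 6 → met
5. airframe inspection 42 days ago vs limit 45 → met
6. condition 'flies over people' holds; waiver documentation absent → not met
7. condition 'flies at night' holds; aviation liability coverage $195,000 < $250,000 → not met
8. insurance policy review 299 days ago vs limit 270 → not met
Not met: 3, 6, 7, 8

3, 6, 7, 8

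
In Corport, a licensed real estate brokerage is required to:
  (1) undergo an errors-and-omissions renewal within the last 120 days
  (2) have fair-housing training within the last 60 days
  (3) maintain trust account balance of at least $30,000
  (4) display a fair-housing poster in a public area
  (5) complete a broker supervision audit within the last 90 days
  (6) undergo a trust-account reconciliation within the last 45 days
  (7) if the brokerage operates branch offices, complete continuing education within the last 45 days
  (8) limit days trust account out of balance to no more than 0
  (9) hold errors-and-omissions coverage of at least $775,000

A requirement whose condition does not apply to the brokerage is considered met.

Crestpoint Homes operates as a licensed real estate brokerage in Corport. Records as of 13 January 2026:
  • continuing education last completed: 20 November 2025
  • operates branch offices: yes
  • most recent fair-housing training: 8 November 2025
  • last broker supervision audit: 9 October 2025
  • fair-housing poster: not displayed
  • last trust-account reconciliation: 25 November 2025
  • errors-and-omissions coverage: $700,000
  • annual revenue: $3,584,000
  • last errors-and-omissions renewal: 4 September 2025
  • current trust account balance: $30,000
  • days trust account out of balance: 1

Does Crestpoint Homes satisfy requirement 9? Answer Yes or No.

No

9. errors-and-omissions coverage $700,000 < $775,000 → not met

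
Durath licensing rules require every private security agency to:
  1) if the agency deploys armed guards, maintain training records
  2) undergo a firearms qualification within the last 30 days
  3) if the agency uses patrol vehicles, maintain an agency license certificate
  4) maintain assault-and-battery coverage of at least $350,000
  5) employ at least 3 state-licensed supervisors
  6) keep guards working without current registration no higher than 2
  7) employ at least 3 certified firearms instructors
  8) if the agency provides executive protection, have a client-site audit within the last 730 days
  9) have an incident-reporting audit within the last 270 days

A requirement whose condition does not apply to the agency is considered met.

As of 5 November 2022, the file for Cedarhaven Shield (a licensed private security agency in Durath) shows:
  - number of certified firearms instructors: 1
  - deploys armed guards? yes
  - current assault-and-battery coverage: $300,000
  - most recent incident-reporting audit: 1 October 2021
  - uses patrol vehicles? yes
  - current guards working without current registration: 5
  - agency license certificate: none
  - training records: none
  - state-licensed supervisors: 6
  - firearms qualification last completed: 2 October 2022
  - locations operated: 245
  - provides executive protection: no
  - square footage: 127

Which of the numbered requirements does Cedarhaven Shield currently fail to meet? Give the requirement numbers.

1. condition 'deploys armed guards' holds; training records absent → not met
2. firearms qualification 34 days ago vs limit 30 → not met
3. condition 'uses patrol vehicles' holds; agency license certificate absent → not met
4. assault-and-battery coverage $300,000 < $350,000 → not met
5. state-licensed supervisors 6 ≥ 3 → met
6. guards working without current registration 5 > 2 → not met
7. certified firearms instructors 1 < 3 → not met
8. condition 'provides executive protection' does not hold → requirement n/a → met
9. incident-reporting audit 400 days ago vs limit 270 → not met
Not met: 1, 2, 3, 4, 6, 7, 9

1, 2, 3, 4, 6, 7, 9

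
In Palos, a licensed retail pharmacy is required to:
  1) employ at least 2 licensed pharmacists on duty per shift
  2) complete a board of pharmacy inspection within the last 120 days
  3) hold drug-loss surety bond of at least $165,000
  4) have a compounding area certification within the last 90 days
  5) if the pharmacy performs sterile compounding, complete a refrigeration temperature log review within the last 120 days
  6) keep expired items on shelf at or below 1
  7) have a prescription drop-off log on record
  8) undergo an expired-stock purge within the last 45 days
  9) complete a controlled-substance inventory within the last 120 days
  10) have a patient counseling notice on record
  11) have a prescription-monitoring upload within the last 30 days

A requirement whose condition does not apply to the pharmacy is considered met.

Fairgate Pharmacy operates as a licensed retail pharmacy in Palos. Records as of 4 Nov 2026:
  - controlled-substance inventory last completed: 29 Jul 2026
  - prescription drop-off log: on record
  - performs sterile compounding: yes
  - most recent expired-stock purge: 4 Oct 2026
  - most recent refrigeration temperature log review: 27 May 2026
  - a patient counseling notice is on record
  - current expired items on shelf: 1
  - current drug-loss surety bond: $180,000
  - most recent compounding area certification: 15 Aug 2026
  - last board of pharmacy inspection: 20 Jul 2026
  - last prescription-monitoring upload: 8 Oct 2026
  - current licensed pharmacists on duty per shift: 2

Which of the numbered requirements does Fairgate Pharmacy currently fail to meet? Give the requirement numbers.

1. licensed pharmacists on duty per shift 2 ≥ 2 → met
2. board of pharmacy inspection 107 days ago vs limit 120 → met
3. drug-loss surety bond $180,000 ≥ $165,000 → met
4. compounding area certification 81 days ago vs limit 90 → met
5. condition 'performs sterile compounding' holds; refrigeration temperature log review 161 days ago vs limit 120 → not met
6. expired items on shelf 1 ≤ 1 → met
7. prescription drop-off log present → met
8. expired-stock purge 31 days ago vs limit 45 → met
9. controlled-substance inventory 98 days ago vs limit 120 → met
10. patient counseling notice present → met
11. prescription-monitoring upload 27 days ago vs limit 30 → met
Not met: 5

5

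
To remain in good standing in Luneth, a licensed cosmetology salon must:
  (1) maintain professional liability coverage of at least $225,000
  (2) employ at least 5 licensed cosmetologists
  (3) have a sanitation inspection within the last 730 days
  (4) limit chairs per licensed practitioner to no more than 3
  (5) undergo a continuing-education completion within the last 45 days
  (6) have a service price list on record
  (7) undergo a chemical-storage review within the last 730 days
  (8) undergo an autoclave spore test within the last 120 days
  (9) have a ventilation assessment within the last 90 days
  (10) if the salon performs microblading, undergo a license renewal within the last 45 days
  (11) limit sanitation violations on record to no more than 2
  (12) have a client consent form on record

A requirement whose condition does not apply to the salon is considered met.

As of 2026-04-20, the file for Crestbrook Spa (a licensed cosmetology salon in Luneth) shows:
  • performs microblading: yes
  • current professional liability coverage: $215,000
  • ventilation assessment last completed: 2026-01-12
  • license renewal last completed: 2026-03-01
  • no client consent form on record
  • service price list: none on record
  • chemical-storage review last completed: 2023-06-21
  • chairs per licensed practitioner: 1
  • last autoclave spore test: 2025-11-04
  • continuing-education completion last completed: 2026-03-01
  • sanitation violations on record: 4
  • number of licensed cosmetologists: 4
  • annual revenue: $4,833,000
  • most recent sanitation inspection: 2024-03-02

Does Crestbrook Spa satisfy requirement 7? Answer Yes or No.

7. chemical-storage review 1034 days ago vs limit 730 → not met

No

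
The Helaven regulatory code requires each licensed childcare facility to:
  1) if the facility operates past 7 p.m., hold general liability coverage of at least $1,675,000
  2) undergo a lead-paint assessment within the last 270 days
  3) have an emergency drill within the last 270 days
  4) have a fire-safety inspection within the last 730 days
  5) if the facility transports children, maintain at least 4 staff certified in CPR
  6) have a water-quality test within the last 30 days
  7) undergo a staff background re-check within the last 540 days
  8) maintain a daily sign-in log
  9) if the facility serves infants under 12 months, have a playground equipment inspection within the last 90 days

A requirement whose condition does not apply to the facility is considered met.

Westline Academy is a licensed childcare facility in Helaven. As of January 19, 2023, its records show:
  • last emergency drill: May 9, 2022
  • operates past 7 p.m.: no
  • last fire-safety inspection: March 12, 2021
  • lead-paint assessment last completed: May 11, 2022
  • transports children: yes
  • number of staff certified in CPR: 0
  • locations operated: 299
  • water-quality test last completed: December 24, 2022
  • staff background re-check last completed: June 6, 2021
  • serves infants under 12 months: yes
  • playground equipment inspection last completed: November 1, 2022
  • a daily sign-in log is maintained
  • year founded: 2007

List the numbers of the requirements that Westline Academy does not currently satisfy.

5, 7

1. condition 'operates past 7 p.m.' does not hold → requirement n/a → met
2. lead-paint assessment 253 days ago vs limit 270 → met
3. emergency drill 255 days ago vs limit 270 → met
4. fire-safety inspection 678 days ago vs limit 730 → met
5. condition 'transports children' holds; staff certified in CPR 0 < 4 → not met
6. water-quality test 26 days ago vs limit 30 → met
7. staff background re-check 592 days ago vs limit 540 → not met
8. daily sign-in log present → met
9. condition 'serves infants under 12 months' holds; playground equipment inspection 79 days ago vs limit 90 → met
Not met: 5, 7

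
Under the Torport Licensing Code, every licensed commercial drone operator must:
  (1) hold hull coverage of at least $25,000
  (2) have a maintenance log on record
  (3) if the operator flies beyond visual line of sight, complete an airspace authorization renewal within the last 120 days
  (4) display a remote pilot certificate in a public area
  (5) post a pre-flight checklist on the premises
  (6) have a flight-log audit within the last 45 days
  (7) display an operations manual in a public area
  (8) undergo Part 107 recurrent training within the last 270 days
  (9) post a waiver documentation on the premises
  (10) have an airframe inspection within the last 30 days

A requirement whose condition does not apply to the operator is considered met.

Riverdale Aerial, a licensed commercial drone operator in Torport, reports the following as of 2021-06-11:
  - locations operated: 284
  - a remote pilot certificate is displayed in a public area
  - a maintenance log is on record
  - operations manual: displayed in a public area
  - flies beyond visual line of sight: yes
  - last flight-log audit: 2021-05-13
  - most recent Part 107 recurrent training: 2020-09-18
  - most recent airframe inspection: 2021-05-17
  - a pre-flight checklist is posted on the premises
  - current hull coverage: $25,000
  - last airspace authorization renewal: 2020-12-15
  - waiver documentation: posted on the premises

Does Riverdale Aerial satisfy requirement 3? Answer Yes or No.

3. condition 'flies beyond visual line of sight' holds; airspace authorization renewal 178 days ago vs limit 120 → not met

No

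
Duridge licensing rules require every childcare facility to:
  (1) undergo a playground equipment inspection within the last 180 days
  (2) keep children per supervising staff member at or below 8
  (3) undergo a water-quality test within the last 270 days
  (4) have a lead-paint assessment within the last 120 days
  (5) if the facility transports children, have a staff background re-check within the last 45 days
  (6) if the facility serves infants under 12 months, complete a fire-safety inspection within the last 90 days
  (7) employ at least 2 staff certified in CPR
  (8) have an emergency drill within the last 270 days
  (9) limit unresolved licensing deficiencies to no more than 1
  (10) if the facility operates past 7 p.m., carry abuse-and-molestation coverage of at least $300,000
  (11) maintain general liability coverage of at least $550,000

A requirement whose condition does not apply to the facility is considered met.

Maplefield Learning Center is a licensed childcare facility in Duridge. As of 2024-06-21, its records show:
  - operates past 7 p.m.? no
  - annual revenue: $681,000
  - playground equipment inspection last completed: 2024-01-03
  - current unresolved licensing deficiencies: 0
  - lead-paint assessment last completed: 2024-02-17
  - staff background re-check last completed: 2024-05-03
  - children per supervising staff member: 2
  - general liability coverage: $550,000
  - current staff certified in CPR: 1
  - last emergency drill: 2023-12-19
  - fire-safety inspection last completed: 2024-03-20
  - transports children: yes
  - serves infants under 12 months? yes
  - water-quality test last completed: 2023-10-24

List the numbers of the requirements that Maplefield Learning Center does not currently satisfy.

4, 5, 6, 7

1. playground equipment inspection 170 days ago vs limit 180 → met
2. children per supervising staff member 2 ≤ 8 → met
3. water-quality test 241 days ago vs limit 270 → met
4. lead-paint assessment 125 days ago vs limit 120 → not met
5. condition 'transports children' holds; staff background re-check 49 days ago vs limit 45 → not met
6. condition 'serves infants under 12 months' holds; fire-safety inspection 93 days ago vs limit 90 → not met
7. staff certified in CPR 1 < 2 → not met
8. emergency drill 185 days ago vs limit 270 → met
9. unresolved licensing deficiencies 0 ≤ 1 → met
10. condition 'operates past 7 p.m.' does not hold → requirement n/a → met
11. general liability coverage $550,000 ≥ $550,000 → met
Not met: 4, 5, 6, 7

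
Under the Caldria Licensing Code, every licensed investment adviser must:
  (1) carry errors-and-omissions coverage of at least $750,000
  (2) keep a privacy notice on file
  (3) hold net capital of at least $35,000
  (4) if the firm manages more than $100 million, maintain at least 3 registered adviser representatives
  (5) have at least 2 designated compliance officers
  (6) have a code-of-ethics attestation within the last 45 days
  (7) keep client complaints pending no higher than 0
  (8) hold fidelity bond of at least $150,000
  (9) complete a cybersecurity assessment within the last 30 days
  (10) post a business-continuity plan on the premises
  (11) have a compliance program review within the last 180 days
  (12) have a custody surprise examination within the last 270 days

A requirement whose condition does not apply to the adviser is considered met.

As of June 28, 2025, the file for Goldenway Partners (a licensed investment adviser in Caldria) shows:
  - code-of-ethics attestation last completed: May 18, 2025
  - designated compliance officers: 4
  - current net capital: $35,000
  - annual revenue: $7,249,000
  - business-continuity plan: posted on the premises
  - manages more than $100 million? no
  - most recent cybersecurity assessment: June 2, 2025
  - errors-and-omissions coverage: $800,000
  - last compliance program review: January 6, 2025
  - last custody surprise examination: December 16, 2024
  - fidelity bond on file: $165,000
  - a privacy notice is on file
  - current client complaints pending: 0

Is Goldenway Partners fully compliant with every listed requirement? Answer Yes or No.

1. errors-and-omissions coverage $800,000 ≥ $750,000 → met
2. privacy notice present → met
3. net capital $35,000 ≥ $35,000 → met
4. condition 'manages more than $100 million' does not hold → requirement n/a → met
5. designated compliance officers 4 ≥ 2 → met
6. code-of-ethics attestation 41 days ago vs limit 45 → met
7. client complaints pending 0 ≤ 0 → met
8. fidelity bond $165,000 ≥ $150,000 → met
9. cybersecurity assessment 26 days ago vs limit 30 → met
10. business-continuity plan present → met
11. compliance program review 173 days ago vs limit 180 → met
12. custody surprise examination 194 days ago vs limit 270 → met
All met.

Yes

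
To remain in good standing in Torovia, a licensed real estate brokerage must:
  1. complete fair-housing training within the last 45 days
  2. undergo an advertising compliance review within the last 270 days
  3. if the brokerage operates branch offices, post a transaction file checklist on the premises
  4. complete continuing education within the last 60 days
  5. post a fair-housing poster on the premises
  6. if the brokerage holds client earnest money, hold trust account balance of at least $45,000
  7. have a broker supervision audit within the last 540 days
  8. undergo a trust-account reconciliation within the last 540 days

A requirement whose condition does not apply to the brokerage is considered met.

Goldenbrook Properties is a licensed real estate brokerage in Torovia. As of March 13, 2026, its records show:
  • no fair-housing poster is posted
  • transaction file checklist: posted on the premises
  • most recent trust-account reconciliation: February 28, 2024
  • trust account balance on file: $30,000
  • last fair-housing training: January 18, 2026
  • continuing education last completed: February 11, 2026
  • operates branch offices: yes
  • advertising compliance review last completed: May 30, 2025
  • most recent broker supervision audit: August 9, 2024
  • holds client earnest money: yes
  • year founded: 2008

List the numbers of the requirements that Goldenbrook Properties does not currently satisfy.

1, 2, 5, 6, 7, 8

1. fair-housing training 54 days ago vs limit 45 → not met
2. advertising compliance review 287 days ago vs limit 270 → not met
3. condition 'operates branch offices' holds; transaction file checklist present → met
4. continuing education 30 days ago vs limit 60 → met
5. fair-housing poster absent → not met
6. condition 'holds client earnest money' holds; trust account balance $30,000 < $45,000 → not met
7. broker supervision audit 581 days ago vs limit 540 → not met
8. trust-account reconciliation 744 days ago vs limit 540 → not met
Not met: 1, 2, 5, 6, 7, 8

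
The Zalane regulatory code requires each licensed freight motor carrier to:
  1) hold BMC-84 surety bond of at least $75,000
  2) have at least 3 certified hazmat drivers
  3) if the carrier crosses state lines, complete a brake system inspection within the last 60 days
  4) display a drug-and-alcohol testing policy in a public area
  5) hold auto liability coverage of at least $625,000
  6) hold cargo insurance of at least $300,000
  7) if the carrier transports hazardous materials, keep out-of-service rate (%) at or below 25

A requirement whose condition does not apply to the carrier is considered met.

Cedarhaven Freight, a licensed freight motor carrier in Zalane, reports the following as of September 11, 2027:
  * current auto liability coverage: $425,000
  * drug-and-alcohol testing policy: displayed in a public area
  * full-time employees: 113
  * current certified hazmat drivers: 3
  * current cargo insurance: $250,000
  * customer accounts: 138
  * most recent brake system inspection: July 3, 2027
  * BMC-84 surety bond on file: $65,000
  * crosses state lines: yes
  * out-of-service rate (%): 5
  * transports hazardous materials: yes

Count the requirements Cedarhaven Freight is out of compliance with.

1. BMC-84 surety bond $65,000 < $75,000 → not met
2. certified hazmat drivers 3 ≥ 3 → met
3. condition 'crosses state lines' holds; brake system inspection 70 days ago vs limit 60 → not met
4. drug-and-alcohol testing policy present → met
5. auto liability coverage $425,000 < $625,000 → not met
6. cargo insurance $250,000 < $300,000 → not met
7. condition 'transports hazardous materials' holds; out-of-service rate (%) 5 ≤ 25 → met
Not met: 4 of 7

4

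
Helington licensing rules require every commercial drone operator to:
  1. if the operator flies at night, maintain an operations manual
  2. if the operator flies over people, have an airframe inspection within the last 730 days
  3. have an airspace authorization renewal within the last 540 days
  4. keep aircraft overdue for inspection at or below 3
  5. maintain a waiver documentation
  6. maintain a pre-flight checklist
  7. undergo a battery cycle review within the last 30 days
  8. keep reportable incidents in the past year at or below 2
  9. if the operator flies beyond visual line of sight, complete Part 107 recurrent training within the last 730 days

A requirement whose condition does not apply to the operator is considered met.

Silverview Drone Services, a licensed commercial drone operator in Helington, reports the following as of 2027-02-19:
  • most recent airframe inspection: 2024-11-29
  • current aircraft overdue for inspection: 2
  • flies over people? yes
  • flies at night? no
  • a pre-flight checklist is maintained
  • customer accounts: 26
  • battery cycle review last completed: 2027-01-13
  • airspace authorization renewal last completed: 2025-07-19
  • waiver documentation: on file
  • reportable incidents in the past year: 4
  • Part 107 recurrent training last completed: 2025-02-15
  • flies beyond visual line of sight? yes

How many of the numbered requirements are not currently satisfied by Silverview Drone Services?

1. condition 'flies at night' does not hold → requirement n/a → met
2. condition 'flies over people' holds; airframe inspection 812 days ago vs limit 730 → not met
3. airspace authorization renewal 580 days ago vs limit 540 → not met
4. aircraft overdue for inspection 2 ≤ 3 → met
5. waiver documentation present → met
6. pre-flight checklist present → met
7. battery cycle review 37 days ago vs limit 30 → not met
8. reportable incidents in the past year 4 > 2 → not met
9. condition 'flies beyond visual line of sight' holds; Part 107 recurrent training 734 days ago vs limit 730 → not met
Not met: 5 of 9

5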